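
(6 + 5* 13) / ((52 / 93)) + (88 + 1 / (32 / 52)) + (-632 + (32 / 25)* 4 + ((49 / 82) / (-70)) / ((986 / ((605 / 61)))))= -328812484321 / 801445450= -410.27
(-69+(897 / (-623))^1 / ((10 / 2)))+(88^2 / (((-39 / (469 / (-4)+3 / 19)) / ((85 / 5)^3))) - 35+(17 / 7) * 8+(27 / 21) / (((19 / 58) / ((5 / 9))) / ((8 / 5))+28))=495801565465149727 / 4340433435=114228584.06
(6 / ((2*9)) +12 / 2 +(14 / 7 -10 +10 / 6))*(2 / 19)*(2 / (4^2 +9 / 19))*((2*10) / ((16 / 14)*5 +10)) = 0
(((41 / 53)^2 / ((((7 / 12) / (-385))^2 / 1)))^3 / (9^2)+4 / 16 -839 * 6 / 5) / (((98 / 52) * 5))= 1260245289027100021959457313 / 54302684766050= 23207789715307.12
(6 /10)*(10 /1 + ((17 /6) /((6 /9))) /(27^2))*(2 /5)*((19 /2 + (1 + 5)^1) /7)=904487 /170100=5.32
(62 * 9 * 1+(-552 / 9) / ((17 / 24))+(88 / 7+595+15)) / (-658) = -65092 / 39151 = -1.66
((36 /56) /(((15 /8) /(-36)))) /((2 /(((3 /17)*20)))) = -2592 /119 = -21.78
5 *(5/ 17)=25/ 17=1.47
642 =642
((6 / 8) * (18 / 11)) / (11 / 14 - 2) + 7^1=5.99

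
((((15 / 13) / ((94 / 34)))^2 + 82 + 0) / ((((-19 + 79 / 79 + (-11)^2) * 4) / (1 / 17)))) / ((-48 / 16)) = -30677347 / 7844220852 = -0.00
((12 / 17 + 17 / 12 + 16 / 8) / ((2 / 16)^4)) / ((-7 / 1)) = -861184 / 357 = -2412.28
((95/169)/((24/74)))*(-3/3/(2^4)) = -3515/32448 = -0.11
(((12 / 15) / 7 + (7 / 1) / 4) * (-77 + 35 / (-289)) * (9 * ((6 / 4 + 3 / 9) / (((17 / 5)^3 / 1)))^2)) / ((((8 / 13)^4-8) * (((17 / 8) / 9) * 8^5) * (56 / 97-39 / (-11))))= 5386532863425553125 / 479470146658477304938496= 0.00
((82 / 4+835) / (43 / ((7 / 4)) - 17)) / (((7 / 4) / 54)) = 184788 / 53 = 3486.57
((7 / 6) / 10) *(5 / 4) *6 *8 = 7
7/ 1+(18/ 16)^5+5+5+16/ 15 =9765863/ 491520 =19.87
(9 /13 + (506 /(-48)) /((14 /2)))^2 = 3157729 /4769856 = 0.66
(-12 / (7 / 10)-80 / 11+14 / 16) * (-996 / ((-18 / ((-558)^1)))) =111933219 / 154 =726839.08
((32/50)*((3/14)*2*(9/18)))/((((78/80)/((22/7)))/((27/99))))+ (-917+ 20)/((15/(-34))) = 6476126/3185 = 2033.32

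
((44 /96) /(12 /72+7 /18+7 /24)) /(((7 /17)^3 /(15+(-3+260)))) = 2107.68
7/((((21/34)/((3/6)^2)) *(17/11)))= 11/6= 1.83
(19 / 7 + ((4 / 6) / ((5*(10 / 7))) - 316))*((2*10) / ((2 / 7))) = -328852 / 15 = -21923.47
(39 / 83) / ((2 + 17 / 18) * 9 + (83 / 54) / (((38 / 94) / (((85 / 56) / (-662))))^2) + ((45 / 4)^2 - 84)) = 1044858792466944 / 153572584549743265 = 0.01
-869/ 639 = -1.36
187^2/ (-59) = -34969/ 59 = -592.69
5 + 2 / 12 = 31 / 6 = 5.17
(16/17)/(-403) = -0.00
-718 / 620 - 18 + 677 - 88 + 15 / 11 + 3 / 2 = 976463 / 1705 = 572.71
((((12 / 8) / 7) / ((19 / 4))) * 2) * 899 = 10788 / 133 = 81.11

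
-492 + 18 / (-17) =-8382 / 17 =-493.06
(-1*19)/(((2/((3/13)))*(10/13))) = -57/20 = -2.85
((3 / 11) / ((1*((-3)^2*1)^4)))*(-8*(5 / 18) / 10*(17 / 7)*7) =-34 / 216513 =-0.00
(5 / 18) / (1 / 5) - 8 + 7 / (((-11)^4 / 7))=-1741397 / 263538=-6.61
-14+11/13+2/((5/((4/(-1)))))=-959/65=-14.75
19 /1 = 19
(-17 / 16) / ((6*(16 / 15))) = -0.17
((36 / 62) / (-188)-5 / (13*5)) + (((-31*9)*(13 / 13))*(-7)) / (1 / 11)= 813815975 / 37882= 21482.92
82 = 82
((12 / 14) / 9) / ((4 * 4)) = 1 / 168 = 0.01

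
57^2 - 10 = 3239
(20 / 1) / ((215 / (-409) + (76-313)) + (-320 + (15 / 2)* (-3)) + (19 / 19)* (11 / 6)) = -12270 / 354721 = -0.03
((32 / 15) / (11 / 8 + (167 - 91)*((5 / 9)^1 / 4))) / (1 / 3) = 2304 / 4295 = 0.54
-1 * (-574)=574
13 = 13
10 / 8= 5 / 4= 1.25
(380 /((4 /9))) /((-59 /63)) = -53865 /59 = -912.97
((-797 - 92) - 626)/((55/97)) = -29391/11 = -2671.91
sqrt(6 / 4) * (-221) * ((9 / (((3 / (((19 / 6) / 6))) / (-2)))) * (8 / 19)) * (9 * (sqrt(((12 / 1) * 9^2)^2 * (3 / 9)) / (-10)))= -644436 * sqrt(2) / 5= -182274.03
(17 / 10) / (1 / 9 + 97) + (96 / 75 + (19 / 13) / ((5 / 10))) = 2397713 / 568100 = 4.22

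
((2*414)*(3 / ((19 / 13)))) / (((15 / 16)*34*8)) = 10764 / 1615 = 6.67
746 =746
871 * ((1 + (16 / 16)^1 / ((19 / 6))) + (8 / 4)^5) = 551343 / 19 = 29018.05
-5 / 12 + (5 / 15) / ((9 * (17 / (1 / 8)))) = -1529 / 3672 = -0.42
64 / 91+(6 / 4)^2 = 1075 / 364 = 2.95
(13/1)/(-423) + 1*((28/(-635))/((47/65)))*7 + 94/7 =4877693/376047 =12.97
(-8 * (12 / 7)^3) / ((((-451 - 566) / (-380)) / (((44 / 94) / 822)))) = -2140160 / 249569201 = -0.01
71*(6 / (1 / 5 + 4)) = 710 / 7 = 101.43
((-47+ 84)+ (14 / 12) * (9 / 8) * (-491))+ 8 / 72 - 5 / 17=-607.62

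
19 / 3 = 6.33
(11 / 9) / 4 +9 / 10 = 217 / 180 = 1.21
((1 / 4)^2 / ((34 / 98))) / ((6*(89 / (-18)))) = -147 / 24208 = -0.01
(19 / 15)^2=361 / 225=1.60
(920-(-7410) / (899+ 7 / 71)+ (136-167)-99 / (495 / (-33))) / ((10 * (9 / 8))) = 288488158 / 3590775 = 80.34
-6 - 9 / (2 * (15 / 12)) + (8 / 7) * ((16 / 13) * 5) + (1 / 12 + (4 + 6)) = 41039 / 5460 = 7.52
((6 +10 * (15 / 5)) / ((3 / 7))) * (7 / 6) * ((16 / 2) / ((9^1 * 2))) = 392 / 9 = 43.56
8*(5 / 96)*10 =4.17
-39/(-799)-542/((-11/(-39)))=-16888833/8789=-1921.59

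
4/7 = 0.57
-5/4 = -1.25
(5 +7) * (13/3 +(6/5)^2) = 1732/25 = 69.28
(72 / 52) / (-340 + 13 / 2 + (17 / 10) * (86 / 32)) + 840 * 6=1149416400 / 228059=5040.00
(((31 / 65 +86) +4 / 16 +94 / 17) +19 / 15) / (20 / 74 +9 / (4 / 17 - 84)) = 3266958956 / 5687877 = 574.37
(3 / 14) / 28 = 3 / 392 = 0.01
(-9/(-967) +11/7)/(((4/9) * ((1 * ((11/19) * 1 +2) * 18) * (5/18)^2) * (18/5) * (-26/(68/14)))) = -1555245/30182971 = -0.05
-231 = -231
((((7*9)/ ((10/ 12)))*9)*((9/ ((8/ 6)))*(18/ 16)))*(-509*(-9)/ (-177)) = -133723.47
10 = 10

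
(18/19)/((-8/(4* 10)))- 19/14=-1621/266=-6.09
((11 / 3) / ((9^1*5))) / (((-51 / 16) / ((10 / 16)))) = -22 / 1377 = -0.02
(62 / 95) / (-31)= -0.02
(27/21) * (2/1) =2.57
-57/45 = -19/15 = -1.27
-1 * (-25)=25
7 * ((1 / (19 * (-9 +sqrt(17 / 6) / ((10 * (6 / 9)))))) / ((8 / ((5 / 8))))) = -2625 / 820154 - 175 * sqrt(102) / 19683696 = -0.00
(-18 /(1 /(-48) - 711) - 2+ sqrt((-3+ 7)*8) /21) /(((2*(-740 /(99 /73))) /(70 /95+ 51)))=3279290949 /35029323020 - 32439*sqrt(2) /3592330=0.08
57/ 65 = 0.88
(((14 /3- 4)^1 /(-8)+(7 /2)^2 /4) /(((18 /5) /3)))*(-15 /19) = -3575 /1824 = -1.96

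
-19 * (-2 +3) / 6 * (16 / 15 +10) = -1577 / 45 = -35.04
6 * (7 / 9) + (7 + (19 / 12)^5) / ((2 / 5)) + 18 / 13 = 313314563 / 6469632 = 48.43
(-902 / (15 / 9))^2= 7322436 / 25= 292897.44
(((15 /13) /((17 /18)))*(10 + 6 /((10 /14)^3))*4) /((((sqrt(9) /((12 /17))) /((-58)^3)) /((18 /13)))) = -10037735073792 /1221025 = -8220744.93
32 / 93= 0.34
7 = 7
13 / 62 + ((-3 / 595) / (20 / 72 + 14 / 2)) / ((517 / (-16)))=523921913 / 2498449030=0.21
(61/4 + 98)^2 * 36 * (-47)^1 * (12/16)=-260410221/16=-16275638.81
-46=-46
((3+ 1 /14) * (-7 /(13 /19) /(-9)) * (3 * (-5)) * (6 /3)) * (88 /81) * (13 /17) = -359480 /4131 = -87.02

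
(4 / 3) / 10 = 2 / 15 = 0.13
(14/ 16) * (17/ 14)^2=289/ 224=1.29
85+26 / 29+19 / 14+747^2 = 226587079 / 406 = 558096.25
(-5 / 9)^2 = 25 / 81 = 0.31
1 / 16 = 0.06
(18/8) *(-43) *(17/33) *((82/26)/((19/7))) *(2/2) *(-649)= 37134069/988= 37585.09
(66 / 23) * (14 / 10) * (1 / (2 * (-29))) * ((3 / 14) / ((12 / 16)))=-66 / 3335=-0.02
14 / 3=4.67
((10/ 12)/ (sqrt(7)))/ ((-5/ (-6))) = sqrt(7)/ 7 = 0.38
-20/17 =-1.18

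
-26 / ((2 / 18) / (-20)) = 4680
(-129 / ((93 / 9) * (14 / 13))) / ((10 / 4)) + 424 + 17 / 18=8208607 / 19530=420.31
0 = 0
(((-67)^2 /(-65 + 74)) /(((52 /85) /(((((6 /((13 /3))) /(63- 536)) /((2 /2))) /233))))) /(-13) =381565 /484258346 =0.00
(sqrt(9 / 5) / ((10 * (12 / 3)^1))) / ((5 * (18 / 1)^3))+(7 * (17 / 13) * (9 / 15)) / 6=sqrt(5) / 1944000+119 / 130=0.92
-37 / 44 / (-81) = 37 / 3564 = 0.01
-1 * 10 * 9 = -90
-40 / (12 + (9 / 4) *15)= -160 / 183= -0.87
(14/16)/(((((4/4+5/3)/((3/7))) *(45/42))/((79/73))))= 0.14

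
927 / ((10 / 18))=8343 / 5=1668.60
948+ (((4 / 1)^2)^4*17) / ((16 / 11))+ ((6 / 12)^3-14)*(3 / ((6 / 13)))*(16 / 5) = 3833057 / 5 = 766611.40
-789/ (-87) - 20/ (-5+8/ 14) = 12213/ 899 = 13.59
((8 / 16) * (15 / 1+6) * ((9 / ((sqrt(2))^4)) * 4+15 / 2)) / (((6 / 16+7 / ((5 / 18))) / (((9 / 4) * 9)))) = 8505 / 62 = 137.18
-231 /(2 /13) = -3003 /2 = -1501.50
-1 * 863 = -863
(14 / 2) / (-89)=-7 / 89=-0.08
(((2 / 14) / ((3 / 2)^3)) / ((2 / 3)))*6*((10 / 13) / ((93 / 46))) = 3680 / 25389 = 0.14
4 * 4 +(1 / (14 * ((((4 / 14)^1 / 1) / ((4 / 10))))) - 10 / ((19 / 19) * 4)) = 68 / 5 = 13.60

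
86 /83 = 1.04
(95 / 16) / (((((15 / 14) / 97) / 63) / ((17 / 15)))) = 1535219 / 40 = 38380.48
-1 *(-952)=952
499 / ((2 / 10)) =2495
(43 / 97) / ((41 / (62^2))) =165292 / 3977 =41.56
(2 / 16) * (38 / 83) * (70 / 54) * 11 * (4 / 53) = 0.06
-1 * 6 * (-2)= 12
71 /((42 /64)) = 2272 /21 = 108.19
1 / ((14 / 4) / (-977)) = -1954 / 7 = -279.14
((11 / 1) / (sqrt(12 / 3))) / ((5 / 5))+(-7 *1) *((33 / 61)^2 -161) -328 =802.45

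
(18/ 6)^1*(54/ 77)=162/ 77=2.10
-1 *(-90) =90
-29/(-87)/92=1/276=0.00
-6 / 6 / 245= -1 / 245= -0.00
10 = 10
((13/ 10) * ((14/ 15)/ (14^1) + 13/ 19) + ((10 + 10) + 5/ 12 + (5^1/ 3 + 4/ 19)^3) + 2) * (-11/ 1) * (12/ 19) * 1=-6112949821/ 29322225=-208.47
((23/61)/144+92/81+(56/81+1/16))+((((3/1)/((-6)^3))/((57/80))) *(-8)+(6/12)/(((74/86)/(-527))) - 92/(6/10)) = -6356753261/13894092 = -457.51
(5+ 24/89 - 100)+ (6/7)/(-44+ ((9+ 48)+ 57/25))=-11265572/118993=-94.67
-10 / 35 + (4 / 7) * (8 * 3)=94 / 7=13.43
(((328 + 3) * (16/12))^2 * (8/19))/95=14023808/16245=863.27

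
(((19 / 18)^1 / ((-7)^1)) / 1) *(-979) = 18601 / 126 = 147.63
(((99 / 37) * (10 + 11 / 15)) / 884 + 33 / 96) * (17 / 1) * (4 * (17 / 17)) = 492239 / 19240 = 25.58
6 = 6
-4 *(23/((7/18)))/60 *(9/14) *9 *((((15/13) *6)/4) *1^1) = -50301/1274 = -39.48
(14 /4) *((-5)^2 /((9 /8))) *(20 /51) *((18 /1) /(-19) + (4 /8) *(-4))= -784000 /8721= -89.90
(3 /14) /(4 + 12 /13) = 39 /896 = 0.04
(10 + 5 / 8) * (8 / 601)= 0.14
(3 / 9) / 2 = 1 / 6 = 0.17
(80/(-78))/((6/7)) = -140/117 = -1.20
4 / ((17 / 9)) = 36 / 17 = 2.12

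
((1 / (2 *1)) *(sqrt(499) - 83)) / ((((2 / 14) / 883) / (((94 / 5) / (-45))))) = 78322.87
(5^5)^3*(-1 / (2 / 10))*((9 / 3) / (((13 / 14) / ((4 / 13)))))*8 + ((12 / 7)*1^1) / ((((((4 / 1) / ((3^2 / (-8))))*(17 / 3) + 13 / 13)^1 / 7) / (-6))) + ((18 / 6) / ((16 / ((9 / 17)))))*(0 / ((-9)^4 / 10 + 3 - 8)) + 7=-106025390624059853 / 87373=-1213480029575.04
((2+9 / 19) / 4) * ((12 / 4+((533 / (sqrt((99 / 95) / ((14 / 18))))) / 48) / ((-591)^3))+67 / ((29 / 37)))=60301 / 1102 - 25051 * sqrt(7315) / 74550827241792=54.72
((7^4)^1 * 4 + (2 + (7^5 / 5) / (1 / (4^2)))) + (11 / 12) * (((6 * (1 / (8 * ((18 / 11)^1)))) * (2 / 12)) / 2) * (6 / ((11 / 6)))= 30426487 / 480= 63388.51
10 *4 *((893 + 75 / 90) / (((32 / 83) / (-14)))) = -15579515 / 12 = -1298292.92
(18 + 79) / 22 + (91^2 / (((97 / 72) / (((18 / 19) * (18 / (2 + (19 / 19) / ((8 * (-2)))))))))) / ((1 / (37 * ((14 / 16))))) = 2201475340429 / 1256926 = 1751475.70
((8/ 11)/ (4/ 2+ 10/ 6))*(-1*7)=-168/ 121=-1.39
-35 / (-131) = 35 / 131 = 0.27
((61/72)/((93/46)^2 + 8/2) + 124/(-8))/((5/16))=-37938064/770085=-49.26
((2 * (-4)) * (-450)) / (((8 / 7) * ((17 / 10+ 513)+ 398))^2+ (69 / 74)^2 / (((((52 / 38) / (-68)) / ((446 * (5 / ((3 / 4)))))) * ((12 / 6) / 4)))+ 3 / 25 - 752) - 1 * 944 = -17089025820130048 / 18102864729767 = -944.00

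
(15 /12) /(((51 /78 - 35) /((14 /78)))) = -35 /5358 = -0.01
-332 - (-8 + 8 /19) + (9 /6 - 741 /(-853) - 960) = -41556445 /32414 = -1282.05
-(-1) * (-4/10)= -2/5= -0.40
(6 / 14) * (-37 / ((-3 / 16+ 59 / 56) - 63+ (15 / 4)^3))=7104 / 4211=1.69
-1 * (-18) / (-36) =-1 / 2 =-0.50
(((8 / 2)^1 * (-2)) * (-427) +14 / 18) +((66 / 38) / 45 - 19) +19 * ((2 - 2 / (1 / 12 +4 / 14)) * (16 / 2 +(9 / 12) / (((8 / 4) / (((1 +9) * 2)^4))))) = -103241916637 / 26505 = -3895186.44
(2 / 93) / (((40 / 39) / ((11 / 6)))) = 143 / 3720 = 0.04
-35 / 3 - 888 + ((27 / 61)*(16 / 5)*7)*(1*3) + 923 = 48566 / 915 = 53.08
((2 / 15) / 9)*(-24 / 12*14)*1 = -56 / 135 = -0.41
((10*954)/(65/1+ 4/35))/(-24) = -525/86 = -6.10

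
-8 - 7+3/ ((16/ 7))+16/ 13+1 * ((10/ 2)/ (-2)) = -3111/ 208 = -14.96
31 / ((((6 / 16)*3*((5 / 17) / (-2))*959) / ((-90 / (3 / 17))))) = 286688 / 2877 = 99.65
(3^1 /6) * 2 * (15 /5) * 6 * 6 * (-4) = -432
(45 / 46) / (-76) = -45 / 3496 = -0.01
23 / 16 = 1.44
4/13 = 0.31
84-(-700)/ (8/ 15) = 2793/ 2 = 1396.50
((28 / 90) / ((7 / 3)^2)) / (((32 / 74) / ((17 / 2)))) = 629 / 560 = 1.12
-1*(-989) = 989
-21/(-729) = 7/243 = 0.03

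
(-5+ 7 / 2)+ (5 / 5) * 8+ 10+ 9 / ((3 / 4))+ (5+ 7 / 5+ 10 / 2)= 399 / 10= 39.90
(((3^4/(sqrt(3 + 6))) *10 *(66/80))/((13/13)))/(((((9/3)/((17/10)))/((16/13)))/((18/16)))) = 45441/260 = 174.77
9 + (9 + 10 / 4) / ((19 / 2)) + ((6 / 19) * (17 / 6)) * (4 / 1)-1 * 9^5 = -1121669 / 19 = -59035.21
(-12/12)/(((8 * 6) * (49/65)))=-65/2352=-0.03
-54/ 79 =-0.68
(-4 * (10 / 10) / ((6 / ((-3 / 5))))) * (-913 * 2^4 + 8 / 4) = -29212 / 5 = -5842.40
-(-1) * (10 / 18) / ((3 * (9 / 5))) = 25 / 243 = 0.10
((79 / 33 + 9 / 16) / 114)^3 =3803721481 / 218080242597888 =0.00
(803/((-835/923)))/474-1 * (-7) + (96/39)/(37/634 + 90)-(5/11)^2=175891295811911/35547317223990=4.95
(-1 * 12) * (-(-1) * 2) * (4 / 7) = -96 / 7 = -13.71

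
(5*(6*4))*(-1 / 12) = -10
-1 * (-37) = 37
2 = 2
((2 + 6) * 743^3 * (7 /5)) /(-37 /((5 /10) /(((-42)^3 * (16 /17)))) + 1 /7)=2733388920248 /3070206805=890.29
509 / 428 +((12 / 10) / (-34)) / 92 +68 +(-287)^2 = 34489665077 / 418370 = 82438.19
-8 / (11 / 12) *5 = -480 / 11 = -43.64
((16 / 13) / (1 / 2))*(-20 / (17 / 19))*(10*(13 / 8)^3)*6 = -240825 / 17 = -14166.18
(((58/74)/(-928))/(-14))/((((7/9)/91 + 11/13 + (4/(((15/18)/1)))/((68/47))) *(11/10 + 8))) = 3825/2407315904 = 0.00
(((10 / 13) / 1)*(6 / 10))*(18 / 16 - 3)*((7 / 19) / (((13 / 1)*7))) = -0.00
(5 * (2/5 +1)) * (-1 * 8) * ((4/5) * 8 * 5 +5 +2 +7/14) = -2212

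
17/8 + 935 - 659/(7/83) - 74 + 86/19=-6946.21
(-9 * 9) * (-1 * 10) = 810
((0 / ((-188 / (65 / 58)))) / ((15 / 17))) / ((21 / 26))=0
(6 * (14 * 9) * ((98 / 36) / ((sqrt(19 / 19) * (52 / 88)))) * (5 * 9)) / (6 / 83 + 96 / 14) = 17935470 / 793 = 22617.24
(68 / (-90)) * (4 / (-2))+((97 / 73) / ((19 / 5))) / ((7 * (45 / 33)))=676217 / 436905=1.55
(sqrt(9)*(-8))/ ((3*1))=-8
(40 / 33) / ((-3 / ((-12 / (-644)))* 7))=-40 / 37191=-0.00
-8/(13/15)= -120/13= -9.23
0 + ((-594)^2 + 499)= 353335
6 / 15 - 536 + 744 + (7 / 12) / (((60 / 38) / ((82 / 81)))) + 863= 3125293 / 2916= 1071.77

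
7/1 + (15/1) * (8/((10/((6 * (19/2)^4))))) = 1172903/2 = 586451.50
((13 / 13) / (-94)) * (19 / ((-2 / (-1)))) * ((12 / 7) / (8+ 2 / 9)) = -513 / 24346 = -0.02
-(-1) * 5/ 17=5/ 17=0.29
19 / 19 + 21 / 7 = 4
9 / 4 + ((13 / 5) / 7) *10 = 167 / 28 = 5.96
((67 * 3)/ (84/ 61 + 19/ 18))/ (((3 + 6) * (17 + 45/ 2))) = 49044/ 211009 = 0.23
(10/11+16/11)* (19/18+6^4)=303511/99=3065.77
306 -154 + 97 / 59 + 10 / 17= 154695 / 1003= 154.23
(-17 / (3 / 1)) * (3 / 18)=-17 / 18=-0.94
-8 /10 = -4 /5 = -0.80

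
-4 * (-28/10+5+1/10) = -46/5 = -9.20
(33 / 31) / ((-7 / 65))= -2145 / 217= -9.88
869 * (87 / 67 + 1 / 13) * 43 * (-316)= -14145950456 / 871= -16241045.30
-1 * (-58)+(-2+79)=135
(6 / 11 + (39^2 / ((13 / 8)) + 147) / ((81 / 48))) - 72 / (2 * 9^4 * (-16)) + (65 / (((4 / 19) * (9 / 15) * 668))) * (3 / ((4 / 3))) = 644.06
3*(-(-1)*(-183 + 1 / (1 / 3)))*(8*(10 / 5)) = -8640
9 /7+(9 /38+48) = 13173 /266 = 49.52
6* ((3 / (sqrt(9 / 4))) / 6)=2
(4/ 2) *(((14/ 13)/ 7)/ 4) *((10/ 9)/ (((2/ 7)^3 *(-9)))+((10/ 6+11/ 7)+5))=6679/ 29484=0.23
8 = 8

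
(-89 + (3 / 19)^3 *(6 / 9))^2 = 372628447489 / 47045881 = 7920.53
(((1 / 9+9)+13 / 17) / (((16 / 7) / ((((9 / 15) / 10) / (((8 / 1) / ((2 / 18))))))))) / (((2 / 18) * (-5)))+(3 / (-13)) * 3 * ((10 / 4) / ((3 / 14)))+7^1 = -22985501 / 21216000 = -1.08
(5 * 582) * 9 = 26190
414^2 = 171396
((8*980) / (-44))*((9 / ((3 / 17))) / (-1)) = 99960 / 11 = 9087.27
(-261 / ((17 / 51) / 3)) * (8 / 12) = -1566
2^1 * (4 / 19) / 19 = 8 / 361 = 0.02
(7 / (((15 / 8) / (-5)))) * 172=-9632 / 3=-3210.67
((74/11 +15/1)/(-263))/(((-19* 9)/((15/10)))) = 239/329802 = 0.00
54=54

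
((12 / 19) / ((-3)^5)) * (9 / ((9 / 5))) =-20 / 1539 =-0.01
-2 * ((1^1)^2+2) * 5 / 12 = -5 / 2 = -2.50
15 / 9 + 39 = 122 / 3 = 40.67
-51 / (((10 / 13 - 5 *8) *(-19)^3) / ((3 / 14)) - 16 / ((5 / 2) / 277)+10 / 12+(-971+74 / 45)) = -59670 / 1465990453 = -0.00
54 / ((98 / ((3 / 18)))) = 0.09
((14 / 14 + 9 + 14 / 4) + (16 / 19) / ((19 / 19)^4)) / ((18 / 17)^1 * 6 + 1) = 1853 / 950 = 1.95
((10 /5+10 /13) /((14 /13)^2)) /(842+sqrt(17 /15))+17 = 8859968729 /521087707 - 117 * sqrt(255) /521087707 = 17.00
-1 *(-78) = 78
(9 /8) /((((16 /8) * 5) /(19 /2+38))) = 171 /32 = 5.34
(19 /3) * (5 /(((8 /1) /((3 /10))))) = 19 /16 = 1.19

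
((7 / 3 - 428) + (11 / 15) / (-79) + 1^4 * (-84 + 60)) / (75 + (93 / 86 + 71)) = -15275492 / 4996355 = -3.06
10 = 10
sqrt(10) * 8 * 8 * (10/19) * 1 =640 * sqrt(10)/19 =106.52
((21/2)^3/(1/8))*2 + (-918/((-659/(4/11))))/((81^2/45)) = 3625182086/195723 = 18522.00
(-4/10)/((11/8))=-0.29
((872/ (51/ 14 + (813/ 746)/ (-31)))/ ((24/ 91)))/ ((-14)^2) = 150319/ 32148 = 4.68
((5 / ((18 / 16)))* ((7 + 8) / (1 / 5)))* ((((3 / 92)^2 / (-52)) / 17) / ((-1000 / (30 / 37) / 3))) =135 / 138420256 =0.00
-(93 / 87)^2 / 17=-961 / 14297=-0.07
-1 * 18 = -18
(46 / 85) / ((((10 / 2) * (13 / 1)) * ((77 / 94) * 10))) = 0.00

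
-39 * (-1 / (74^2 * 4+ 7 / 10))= 390 / 219047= 0.00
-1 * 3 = -3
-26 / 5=-5.20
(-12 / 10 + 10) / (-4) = -11 / 5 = -2.20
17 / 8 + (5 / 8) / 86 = 1467 / 688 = 2.13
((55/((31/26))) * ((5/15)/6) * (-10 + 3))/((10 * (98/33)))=-1573/2604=-0.60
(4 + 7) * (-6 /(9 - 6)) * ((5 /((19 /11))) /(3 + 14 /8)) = -4840 /361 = -13.41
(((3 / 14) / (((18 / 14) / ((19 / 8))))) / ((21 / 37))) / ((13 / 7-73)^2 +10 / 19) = 93499 / 678609504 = 0.00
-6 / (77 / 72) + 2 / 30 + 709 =812492 / 1155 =703.46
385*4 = 1540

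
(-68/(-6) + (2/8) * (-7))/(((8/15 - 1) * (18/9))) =-575/56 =-10.27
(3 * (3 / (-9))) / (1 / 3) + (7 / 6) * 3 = 0.50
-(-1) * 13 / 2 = 13 / 2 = 6.50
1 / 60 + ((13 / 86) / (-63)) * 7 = -1 / 7740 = -0.00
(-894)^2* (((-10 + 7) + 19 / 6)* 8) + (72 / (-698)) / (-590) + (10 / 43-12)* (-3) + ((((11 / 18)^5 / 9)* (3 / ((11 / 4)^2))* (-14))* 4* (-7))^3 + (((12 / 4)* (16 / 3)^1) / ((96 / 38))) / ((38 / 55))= 52454227832332676464590804319 / 49220644934156252859990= 1065695.66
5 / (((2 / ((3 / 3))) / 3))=15 / 2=7.50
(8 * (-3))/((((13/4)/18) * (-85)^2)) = -1728/93925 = -0.02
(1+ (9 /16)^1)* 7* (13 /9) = 2275 /144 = 15.80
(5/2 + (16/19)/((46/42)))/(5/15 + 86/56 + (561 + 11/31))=3719814/640919495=0.01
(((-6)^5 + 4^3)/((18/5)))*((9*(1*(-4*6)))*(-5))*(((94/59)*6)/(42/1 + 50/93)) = -30338236800/58351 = -519926.60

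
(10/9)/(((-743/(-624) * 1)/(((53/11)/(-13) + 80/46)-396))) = -368.25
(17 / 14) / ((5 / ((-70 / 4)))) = -17 / 4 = -4.25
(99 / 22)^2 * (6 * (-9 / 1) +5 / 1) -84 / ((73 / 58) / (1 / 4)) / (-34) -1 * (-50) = -4674893 / 4964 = -941.76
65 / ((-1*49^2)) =-65 / 2401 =-0.03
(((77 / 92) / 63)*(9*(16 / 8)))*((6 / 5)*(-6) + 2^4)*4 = 8.42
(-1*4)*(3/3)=-4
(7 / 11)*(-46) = -322 / 11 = -29.27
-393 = -393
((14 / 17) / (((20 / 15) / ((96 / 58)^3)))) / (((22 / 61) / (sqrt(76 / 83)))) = 70834176 * sqrt(1577) / 378541669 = 7.43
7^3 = 343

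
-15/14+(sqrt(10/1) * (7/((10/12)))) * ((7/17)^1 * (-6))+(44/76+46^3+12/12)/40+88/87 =2367.75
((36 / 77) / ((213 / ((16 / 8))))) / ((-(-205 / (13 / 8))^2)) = -507 / 1838005400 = -0.00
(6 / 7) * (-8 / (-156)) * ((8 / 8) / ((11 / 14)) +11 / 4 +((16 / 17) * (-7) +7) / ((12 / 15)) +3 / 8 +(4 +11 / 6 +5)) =70667 / 102102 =0.69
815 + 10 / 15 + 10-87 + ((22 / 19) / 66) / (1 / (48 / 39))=182456 / 247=738.69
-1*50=-50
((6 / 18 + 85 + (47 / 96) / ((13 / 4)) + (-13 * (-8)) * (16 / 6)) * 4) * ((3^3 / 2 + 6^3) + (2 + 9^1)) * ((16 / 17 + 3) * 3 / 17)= 280620321 / 1156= 242751.14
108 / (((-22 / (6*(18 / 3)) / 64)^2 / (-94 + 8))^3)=-160558751983945431197417472 / 1771561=-90631229736907411710.59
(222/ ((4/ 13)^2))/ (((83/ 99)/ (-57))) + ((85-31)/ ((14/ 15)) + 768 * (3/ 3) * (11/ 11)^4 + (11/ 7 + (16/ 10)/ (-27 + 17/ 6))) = -534436417079/ 3369800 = -158595.89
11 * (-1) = -11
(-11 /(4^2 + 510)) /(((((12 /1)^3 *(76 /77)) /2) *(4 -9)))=847 /172696320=0.00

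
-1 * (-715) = 715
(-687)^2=471969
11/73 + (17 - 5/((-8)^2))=79763/4672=17.07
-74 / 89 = -0.83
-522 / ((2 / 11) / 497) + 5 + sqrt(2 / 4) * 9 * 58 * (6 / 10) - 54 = -1426936 + 783 * sqrt(2) / 5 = -1426714.53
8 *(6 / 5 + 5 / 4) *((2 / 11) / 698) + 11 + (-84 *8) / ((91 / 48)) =-85704401 / 249535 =-343.46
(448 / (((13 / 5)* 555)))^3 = 89915392 / 3004685307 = 0.03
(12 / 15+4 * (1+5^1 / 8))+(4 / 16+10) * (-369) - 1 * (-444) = -3330.95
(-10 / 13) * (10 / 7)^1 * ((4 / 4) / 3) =-100 / 273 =-0.37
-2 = -2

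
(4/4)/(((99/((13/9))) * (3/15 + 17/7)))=455/81972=0.01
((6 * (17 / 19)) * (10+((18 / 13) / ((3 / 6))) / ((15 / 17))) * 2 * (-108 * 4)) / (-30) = 12543552 / 6175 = 2031.34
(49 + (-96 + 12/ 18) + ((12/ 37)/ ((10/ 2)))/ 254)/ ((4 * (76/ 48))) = -3265787/ 446405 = -7.32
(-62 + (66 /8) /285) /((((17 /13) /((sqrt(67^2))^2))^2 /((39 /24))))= -1186670950.53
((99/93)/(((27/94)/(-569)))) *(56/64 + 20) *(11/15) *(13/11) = -638649583/16740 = -38151.11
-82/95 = -0.86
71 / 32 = 2.22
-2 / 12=-1 / 6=-0.17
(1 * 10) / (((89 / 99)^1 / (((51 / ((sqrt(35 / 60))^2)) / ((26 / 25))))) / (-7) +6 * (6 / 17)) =7573500 / 1602643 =4.73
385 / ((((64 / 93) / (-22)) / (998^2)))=-98070288855 / 8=-12258786106.88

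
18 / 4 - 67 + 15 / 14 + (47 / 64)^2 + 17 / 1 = -43.89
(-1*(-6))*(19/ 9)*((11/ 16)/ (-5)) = -209/ 120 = -1.74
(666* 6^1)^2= 15968016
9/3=3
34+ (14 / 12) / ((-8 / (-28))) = 457 / 12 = 38.08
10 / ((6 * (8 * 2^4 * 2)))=5 / 768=0.01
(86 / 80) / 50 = 43 / 2000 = 0.02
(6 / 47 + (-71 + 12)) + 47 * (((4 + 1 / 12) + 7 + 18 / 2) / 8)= 266737 / 4512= 59.12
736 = 736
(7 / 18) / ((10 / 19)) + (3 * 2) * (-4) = -4187 / 180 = -23.26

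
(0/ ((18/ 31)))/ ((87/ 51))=0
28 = 28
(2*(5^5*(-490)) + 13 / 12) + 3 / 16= -146999939 / 48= -3062498.73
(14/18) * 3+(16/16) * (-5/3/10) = 13/6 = 2.17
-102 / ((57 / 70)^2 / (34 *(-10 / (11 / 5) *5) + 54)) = 1317139600 / 11913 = 110563.22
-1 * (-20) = 20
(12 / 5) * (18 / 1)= 216 / 5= 43.20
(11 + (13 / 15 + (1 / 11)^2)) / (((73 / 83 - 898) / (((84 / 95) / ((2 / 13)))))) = -325579618 / 4279645975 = -0.08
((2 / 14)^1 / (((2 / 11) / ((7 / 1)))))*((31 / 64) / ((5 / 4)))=341 / 160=2.13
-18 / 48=-3 / 8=-0.38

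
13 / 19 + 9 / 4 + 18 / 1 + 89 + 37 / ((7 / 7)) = 146.93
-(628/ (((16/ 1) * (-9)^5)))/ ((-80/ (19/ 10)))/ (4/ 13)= -0.00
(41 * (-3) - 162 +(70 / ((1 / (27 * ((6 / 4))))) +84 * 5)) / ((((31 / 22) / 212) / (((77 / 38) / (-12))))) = -44442090 / 589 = -75453.46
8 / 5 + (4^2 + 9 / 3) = 103 / 5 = 20.60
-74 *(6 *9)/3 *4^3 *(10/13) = -65575.38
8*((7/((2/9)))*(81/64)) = 5103/16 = 318.94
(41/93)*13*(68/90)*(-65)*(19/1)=-4476134/837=-5347.83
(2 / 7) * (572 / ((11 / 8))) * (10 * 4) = 33280 / 7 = 4754.29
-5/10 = -1/2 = -0.50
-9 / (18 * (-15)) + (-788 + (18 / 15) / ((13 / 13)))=-23603 / 30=-786.77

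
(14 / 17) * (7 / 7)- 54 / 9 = -88 / 17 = -5.18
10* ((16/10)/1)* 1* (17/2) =136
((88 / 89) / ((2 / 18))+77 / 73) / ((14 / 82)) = 2651429 / 45479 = 58.30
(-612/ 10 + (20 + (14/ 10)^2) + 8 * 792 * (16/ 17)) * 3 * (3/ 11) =22659507/ 4675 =4846.95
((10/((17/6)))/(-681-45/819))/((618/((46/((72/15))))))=-52325/651119856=-0.00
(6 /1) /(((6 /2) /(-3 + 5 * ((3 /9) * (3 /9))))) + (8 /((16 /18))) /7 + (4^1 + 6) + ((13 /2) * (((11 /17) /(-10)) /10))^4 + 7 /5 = 65640850664180863 /8418916800000000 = 7.80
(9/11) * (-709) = -6381/11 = -580.09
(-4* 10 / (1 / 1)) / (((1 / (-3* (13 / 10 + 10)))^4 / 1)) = -13206836241 / 250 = -52827344.96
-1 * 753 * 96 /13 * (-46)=3325248 /13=255788.31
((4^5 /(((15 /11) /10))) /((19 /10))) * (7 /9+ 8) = 17797120 /513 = 34692.24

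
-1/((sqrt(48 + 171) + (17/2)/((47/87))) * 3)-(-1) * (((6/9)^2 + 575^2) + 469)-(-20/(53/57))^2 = 330631.78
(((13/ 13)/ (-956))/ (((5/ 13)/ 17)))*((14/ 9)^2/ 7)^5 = -950872832/ 4166707359195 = -0.00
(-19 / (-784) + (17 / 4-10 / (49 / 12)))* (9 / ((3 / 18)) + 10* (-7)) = -1431 / 49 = -29.20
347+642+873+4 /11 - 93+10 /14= 136296 /77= 1770.08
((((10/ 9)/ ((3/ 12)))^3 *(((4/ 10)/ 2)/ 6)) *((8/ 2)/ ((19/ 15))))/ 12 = 32000/ 41553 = 0.77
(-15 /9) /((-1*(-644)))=-5 /1932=-0.00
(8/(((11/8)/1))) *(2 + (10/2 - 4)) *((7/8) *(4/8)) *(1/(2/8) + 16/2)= 1008/11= 91.64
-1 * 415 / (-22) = 415 / 22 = 18.86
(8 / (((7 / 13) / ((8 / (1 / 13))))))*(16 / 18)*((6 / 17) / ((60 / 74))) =3201536 / 5355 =597.86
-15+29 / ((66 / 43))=257 / 66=3.89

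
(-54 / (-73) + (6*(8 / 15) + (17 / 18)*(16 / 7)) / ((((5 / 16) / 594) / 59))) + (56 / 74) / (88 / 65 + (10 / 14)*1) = 267302720432582 / 444787175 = 600967.69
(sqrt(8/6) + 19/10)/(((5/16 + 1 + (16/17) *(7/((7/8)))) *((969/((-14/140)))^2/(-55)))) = -22/174783375 - 88 *sqrt(3)/1992530475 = -0.00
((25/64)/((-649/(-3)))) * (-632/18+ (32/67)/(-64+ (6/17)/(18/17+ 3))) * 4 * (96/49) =-51882440/104402683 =-0.50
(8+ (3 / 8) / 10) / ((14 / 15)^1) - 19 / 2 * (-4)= 10441 / 224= 46.61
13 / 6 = 2.17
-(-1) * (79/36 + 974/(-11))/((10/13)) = -88907/792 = -112.26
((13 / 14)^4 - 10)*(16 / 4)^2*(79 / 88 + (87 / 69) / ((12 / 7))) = -1175491761 / 4859624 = -241.89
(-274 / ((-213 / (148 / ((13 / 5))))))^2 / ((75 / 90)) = 16444647040 / 2555787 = 6434.28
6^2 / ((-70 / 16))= -288 / 35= -8.23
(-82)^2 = 6724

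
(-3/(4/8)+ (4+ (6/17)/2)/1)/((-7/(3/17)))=93/2023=0.05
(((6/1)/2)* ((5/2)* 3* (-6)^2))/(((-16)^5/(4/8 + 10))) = -8505/1048576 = -0.01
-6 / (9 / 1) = -2 / 3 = -0.67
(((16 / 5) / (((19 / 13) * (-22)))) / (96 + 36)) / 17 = -26 / 586245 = -0.00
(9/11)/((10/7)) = 63/110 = 0.57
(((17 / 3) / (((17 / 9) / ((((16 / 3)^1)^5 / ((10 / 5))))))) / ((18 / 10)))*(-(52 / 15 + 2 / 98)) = -1343750144 / 107163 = -12539.31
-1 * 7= -7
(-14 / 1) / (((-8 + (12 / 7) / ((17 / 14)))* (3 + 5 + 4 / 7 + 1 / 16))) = 238 / 967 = 0.25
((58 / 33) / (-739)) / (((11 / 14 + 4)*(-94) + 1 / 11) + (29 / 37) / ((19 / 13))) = 285418 / 53911380939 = 0.00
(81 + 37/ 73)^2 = 35402500/ 5329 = 6643.37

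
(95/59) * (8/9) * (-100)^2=7600000/531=14312.62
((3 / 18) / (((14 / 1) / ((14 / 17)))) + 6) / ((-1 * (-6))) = 613 / 612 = 1.00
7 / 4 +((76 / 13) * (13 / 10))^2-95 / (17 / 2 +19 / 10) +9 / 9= 16697 / 325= 51.38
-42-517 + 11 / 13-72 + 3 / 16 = -131033 / 208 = -629.97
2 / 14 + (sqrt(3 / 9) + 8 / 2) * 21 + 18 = 7 * sqrt(3) + 715 / 7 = 114.27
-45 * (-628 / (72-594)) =-1570 / 29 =-54.14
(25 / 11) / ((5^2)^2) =1 / 275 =0.00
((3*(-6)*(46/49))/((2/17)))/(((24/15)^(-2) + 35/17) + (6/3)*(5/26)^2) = -1294091136/22735265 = -56.92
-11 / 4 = -2.75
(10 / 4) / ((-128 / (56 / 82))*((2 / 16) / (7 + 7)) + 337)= 245 / 32862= 0.01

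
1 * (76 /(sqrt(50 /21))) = 38 * sqrt(42) /5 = 49.25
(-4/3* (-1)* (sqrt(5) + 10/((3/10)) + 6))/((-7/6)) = -944/21 - 8* sqrt(5)/7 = -47.51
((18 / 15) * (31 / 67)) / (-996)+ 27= 1501439 / 55610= 27.00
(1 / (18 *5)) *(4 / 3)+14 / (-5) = -376 / 135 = -2.79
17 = 17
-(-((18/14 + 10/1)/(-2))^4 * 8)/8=38950081/38416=1013.90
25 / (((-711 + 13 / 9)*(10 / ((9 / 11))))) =-0.00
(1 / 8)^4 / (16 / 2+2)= 1 / 40960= 0.00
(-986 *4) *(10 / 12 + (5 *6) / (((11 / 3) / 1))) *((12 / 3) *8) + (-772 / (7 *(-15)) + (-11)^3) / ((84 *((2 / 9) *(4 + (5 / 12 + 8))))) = -2741311468117 / 2409330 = -1137789.95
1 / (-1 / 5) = -5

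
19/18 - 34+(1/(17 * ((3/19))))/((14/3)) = -35198/1071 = -32.86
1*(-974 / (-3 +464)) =-974 / 461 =-2.11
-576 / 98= -288 / 49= -5.88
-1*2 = -2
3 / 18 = 0.17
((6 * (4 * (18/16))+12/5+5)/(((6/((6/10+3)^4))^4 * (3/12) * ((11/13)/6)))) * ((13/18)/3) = 144246390.54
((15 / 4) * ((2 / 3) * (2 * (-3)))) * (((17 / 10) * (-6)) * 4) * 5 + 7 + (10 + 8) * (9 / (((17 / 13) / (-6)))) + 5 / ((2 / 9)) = 79771 / 34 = 2346.21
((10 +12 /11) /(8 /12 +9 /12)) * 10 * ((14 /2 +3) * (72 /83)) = 10540800 /15521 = 679.13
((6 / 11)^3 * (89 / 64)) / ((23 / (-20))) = -12015 / 61226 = -0.20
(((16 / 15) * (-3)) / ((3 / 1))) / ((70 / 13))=-104 / 525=-0.20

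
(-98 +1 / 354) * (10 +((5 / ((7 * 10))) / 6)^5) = -1450819049414531 / 1480470276096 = -979.97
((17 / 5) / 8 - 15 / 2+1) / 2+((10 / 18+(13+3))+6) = 14053 / 720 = 19.52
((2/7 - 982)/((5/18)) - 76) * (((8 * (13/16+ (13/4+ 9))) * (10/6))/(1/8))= -105633616/21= -5030172.19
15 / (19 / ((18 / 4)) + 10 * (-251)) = -135 / 22552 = -0.01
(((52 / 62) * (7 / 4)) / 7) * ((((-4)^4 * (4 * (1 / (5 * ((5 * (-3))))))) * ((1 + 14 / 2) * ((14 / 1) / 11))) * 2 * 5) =-1490944 / 5115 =-291.48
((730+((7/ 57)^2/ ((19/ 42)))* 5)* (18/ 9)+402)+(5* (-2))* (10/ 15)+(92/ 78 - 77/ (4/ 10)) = 890428547/ 535002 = 1664.35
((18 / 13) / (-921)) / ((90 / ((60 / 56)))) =-1 / 55874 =-0.00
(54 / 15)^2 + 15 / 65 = 13.19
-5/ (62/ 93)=-15/ 2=-7.50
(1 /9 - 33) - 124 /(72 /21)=-1243 /18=-69.06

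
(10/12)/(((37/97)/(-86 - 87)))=-83905/222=-377.95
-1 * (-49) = 49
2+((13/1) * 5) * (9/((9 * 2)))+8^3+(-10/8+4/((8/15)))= 2211/4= 552.75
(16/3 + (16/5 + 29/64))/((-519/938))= -4046063/249120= -16.24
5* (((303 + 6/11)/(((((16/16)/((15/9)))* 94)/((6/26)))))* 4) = 166950/6721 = 24.84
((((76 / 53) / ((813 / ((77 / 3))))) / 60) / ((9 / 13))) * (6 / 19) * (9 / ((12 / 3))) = 1001 / 1292670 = 0.00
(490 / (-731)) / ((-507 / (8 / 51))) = 3920 / 18901467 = 0.00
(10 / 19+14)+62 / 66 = 9697 / 627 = 15.47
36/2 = 18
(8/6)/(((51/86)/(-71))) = -24424/153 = -159.63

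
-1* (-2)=2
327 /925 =0.35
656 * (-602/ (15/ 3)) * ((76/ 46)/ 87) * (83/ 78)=-622776224/ 390195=-1596.06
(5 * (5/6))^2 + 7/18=71/4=17.75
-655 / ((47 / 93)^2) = -5665095 / 2209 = -2564.55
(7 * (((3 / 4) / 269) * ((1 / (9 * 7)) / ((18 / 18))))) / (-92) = -1 / 296976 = -0.00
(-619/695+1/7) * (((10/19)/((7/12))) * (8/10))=-349248/647045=-0.54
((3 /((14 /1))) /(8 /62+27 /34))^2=2499561 /46389721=0.05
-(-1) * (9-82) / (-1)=73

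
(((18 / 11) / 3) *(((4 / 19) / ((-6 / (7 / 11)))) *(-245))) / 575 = 0.01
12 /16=3 /4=0.75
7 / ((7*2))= 0.50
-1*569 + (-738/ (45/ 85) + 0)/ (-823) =-466893/ 823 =-567.31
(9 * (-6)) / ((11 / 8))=-432 / 11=-39.27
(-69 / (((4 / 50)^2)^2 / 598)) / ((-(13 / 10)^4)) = 774902343750 / 2197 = 352709305.30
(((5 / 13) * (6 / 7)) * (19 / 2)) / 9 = 95 / 273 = 0.35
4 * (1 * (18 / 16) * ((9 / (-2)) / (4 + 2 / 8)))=-81 / 17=-4.76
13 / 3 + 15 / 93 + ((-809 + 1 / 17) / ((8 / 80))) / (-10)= 813.44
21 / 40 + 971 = 971.52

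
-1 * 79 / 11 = -79 / 11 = -7.18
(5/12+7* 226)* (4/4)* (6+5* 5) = 49054.92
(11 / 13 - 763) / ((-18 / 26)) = 9908 / 9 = 1100.89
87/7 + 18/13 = 1257/91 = 13.81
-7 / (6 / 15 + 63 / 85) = -595 / 97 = -6.13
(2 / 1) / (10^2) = 1 / 50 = 0.02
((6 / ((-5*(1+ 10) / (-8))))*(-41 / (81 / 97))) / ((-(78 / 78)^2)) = 63632 / 1485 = 42.85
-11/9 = -1.22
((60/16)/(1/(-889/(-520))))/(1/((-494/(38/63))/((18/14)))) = -130683/32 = -4083.84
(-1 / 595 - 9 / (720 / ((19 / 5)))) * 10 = -2341 / 4760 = -0.49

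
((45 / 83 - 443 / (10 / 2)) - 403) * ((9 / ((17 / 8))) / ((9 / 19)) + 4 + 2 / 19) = -858766846 / 134045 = -6406.56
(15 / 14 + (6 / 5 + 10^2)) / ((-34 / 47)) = -336473 / 2380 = -141.38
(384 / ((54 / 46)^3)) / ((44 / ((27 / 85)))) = 389344 / 227205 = 1.71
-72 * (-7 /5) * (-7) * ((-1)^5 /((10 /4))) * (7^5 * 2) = 237180384 /25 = 9487215.36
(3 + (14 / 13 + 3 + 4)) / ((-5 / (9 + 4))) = -144 / 5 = -28.80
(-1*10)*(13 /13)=-10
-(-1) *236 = 236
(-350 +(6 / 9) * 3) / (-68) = 87 / 17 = 5.12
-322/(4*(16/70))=-5635/16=-352.19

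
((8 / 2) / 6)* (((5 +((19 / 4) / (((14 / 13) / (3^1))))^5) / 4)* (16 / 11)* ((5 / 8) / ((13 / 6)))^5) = 56549846902703315625 / 287911857455366144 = 196.41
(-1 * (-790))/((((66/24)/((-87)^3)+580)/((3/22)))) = 0.19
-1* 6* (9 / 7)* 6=-324 / 7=-46.29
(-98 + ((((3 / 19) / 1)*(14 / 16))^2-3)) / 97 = -2333063 / 2241088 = -1.04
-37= -37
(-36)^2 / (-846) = -72 / 47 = -1.53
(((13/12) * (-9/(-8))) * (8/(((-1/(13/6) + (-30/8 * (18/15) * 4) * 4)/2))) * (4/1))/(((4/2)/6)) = -507/157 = -3.23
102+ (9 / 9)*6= 108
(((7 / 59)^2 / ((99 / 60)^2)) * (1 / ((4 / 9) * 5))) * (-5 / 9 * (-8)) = 0.01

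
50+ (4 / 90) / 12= 13501 / 270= 50.00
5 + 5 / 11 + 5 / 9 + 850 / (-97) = -26435 / 9603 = -2.75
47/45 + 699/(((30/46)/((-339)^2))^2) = 4883505043671046/225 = 21704466860760.20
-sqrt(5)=-2.24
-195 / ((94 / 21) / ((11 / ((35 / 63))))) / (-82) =81081 / 7708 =10.52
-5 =-5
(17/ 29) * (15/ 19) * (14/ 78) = 0.08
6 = 6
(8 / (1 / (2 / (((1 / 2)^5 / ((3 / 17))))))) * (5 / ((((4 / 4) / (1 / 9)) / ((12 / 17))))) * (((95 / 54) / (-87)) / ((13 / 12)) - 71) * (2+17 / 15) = -69583366144 / 8825193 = -7884.63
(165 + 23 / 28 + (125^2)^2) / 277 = 6835942143 / 7756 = 881374.70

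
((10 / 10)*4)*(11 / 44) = 1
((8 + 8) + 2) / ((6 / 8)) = 24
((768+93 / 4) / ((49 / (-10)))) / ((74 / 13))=-205725 / 7252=-28.37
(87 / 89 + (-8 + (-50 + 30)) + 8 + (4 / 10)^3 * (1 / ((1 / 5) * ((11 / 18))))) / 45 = -452759 / 1101375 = -0.41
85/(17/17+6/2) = 85/4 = 21.25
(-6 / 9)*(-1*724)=1448 / 3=482.67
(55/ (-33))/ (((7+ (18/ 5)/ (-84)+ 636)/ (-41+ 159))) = -41300/ 135021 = -0.31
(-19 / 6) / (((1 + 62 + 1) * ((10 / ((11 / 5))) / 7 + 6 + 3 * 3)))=-1463 / 462720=-0.00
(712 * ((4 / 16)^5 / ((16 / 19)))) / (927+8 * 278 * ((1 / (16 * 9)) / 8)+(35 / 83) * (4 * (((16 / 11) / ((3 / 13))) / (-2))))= 13894947 / 15542973184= 0.00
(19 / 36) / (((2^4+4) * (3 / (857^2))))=13954531 / 2160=6460.43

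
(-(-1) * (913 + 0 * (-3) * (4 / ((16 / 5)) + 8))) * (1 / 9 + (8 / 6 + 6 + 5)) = 102256 / 9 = 11361.78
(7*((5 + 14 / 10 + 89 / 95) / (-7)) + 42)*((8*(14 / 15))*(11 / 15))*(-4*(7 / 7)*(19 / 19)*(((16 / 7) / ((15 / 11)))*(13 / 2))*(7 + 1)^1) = -21216825344 / 320625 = -66173.33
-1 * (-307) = 307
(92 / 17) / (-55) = -92 / 935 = -0.10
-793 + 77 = -716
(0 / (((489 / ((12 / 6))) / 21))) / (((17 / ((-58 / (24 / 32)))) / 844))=0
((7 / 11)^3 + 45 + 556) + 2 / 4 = 1601879 / 2662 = 601.76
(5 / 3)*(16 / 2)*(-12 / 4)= -40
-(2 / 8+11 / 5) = -49 / 20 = -2.45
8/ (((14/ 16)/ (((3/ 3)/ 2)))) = 32/ 7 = 4.57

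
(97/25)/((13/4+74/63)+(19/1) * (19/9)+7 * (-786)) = -2716/3820225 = -0.00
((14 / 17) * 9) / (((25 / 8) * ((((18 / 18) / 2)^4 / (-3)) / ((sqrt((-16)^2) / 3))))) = -258048 / 425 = -607.17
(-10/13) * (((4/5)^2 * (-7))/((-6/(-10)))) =224/39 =5.74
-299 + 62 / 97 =-28941 / 97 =-298.36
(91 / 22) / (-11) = -91 / 242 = -0.38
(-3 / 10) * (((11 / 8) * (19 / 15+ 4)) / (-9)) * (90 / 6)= 3.62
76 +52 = 128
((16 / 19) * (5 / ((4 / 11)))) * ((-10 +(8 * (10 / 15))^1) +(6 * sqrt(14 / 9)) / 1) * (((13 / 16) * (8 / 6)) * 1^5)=-10010 / 171 +1430 * sqrt(14) / 57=35.33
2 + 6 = 8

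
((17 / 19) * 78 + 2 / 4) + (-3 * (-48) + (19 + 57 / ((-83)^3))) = 233.29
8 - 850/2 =-417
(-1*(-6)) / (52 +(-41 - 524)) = -2 / 171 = -0.01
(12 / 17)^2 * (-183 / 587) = -26352 / 169643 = -0.16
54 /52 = 27 /26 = 1.04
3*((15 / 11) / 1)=45 / 11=4.09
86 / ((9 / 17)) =1462 / 9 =162.44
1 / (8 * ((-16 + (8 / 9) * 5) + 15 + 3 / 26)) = 0.04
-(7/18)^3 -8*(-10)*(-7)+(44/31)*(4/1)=-100227721/180792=-554.38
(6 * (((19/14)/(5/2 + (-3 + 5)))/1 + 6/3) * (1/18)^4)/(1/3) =145/367416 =0.00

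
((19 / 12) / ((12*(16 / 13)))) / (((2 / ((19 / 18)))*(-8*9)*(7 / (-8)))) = 4693 / 5225472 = 0.00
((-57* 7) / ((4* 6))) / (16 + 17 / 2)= -19 / 28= -0.68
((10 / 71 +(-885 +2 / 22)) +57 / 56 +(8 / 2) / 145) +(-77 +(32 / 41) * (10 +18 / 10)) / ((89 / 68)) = -21648753068203 / 23140936280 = -935.52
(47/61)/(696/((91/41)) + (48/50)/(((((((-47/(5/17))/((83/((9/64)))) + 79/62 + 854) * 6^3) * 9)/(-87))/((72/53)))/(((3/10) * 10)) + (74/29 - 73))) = 809880253122395/329612908596282856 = 0.00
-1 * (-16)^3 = 4096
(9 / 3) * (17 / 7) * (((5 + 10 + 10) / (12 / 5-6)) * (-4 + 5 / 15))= 23375 / 126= 185.52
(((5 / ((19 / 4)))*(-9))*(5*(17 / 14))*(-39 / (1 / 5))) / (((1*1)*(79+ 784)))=1491750 / 114779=13.00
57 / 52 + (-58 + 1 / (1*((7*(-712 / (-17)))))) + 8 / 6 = -10800911 / 194376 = -55.57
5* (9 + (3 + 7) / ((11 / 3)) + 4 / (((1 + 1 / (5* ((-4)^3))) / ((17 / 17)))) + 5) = 103.70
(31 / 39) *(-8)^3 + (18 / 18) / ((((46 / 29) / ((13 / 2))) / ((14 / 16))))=-11578871 / 28704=-403.39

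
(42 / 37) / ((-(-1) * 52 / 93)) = 1953 / 962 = 2.03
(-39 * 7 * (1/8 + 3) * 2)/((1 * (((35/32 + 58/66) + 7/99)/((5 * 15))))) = -405405000/6473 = -62630.16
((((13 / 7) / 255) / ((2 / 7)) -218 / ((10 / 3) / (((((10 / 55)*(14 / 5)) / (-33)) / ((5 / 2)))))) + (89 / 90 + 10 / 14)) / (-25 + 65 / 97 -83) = -3350361473 / 168646487625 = -0.02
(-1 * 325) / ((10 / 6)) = -195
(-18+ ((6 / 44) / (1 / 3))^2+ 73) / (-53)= -26701 / 25652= -1.04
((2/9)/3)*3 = 2/9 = 0.22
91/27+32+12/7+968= 189961/189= 1005.08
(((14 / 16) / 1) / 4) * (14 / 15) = 49 / 240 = 0.20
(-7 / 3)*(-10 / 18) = 35 / 27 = 1.30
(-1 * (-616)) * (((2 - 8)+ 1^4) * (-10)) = 30800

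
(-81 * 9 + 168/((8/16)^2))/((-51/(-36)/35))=-23940/17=-1408.24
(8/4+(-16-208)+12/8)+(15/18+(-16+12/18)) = -235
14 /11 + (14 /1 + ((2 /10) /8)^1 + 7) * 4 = 9391 /110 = 85.37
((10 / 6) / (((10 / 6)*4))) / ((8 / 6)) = 3 / 16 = 0.19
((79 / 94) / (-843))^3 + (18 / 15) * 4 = 11942012633706517 / 2487919299202440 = 4.80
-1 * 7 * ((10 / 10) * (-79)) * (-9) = -4977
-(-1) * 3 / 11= 3 / 11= 0.27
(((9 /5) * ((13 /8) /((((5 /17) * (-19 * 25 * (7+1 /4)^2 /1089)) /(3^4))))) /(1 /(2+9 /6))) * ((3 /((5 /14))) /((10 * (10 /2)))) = -25790812047 /1248359375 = -20.66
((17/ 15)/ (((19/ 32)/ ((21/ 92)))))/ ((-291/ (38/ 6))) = -952/ 100395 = -0.01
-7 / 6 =-1.17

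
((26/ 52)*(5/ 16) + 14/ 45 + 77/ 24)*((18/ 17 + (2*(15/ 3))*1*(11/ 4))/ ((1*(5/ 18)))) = 5139503/ 13600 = 377.90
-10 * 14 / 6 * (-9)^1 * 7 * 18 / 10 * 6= 15876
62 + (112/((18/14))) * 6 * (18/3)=3198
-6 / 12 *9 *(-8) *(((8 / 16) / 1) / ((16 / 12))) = 27 / 2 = 13.50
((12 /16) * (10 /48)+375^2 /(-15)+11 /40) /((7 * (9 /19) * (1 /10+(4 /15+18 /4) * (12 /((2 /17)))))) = -1055507 /181552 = -5.81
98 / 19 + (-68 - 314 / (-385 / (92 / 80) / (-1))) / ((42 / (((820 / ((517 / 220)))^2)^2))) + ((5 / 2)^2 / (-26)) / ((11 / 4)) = -94846489085867615962829 / 3897879423438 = -24332843267.43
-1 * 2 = -2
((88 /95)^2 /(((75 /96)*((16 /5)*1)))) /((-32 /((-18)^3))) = 2822688 /45125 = 62.55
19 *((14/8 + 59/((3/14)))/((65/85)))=1073975/156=6884.46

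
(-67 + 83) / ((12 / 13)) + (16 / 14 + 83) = 2131 / 21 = 101.48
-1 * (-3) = 3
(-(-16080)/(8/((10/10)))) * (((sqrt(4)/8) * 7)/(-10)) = -1407/4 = -351.75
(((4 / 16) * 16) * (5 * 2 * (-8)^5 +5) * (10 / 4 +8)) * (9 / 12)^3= -185791725 / 32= -5805991.41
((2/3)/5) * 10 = 4/3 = 1.33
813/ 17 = 47.82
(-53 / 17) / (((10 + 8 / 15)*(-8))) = 795 / 21488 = 0.04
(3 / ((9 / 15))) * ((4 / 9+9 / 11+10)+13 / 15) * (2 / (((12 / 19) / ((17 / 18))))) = 484823 / 2673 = 181.38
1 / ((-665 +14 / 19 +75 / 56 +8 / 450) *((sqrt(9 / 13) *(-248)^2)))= -9975 *sqrt(13) / 1220083439672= -0.00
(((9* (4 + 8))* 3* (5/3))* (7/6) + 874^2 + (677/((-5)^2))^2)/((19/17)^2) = 138221353331/225625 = 612615.42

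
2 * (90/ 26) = 90/ 13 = 6.92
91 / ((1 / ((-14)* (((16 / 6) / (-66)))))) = 5096 / 99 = 51.47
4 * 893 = 3572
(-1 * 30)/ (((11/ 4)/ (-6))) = 720/ 11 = 65.45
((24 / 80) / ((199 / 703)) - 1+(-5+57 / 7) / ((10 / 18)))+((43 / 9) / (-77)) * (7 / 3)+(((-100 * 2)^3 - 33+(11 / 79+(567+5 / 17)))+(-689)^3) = -1861808351794319573 / 5556273030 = -335082228.99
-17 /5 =-3.40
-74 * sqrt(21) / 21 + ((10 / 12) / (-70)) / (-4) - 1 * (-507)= 490.85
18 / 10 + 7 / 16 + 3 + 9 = 1139 / 80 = 14.24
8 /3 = 2.67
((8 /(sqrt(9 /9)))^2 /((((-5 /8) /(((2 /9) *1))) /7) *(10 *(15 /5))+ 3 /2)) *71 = -254464 /591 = -430.57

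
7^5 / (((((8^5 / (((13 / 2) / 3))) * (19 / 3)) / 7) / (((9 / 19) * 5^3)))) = 1720616625 / 23658496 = 72.73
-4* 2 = -8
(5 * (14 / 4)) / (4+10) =5 / 4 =1.25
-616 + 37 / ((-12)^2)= -88667 / 144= -615.74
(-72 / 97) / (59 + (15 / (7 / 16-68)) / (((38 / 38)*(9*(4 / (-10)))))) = -233496 / 18579089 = -0.01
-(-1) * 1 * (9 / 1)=9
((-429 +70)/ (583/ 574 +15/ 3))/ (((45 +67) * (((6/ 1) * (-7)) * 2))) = 14719/ 2320416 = 0.01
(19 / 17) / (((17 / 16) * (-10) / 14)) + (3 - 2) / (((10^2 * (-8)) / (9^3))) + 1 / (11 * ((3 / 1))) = -17957113 / 7629600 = -2.35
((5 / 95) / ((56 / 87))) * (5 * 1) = 435 / 1064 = 0.41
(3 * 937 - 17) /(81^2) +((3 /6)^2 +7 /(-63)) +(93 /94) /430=75188189 /132597810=0.57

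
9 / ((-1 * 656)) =-9 / 656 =-0.01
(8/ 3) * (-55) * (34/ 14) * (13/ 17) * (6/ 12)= -2860/ 21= -136.19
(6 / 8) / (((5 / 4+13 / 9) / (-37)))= -999 / 97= -10.30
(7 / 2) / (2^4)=7 / 32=0.22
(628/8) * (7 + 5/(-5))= 471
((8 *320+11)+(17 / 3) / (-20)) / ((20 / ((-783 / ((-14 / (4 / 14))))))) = 40257423 / 19600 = 2053.95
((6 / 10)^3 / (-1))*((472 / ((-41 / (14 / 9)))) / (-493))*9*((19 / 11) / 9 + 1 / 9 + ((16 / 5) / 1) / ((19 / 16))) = -558917856 / 2640323125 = -0.21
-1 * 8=-8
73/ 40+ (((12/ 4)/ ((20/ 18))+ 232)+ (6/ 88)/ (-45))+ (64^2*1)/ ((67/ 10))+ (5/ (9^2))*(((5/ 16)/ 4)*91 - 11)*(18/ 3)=898294769/ 1061280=846.43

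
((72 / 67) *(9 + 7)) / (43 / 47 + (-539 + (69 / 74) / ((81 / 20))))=-13522464 / 423002825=-0.03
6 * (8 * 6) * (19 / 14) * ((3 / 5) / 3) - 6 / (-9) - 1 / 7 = 78.70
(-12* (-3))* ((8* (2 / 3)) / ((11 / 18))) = 3456 / 11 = 314.18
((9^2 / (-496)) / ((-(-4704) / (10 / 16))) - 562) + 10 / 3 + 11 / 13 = -557.82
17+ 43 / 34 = 621 / 34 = 18.26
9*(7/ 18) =7/ 2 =3.50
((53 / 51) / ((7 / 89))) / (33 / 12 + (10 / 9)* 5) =56604 / 35581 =1.59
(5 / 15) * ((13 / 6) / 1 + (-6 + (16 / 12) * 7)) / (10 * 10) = 11 / 600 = 0.02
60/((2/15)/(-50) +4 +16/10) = 22500/2099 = 10.72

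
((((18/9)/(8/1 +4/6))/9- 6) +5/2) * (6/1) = -271/13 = -20.85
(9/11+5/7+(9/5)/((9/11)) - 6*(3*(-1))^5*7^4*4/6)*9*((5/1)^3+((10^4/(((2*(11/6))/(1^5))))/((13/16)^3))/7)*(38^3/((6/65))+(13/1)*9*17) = 10686952628524565475525/1002001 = 10665610741430962.12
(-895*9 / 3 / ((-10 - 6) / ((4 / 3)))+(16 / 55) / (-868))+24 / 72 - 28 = 28083007 / 143220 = 196.08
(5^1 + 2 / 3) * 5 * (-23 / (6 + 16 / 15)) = -9775 / 106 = -92.22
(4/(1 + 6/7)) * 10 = 21.54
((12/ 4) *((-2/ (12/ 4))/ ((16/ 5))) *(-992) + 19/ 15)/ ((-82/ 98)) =-456631/ 615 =-742.49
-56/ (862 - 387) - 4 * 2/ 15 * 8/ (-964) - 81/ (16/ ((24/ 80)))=-17937431/ 10989600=-1.63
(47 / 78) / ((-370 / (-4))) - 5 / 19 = -35182 / 137085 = -0.26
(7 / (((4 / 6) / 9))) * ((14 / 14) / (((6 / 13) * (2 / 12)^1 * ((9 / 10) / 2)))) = 2730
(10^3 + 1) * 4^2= 16016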